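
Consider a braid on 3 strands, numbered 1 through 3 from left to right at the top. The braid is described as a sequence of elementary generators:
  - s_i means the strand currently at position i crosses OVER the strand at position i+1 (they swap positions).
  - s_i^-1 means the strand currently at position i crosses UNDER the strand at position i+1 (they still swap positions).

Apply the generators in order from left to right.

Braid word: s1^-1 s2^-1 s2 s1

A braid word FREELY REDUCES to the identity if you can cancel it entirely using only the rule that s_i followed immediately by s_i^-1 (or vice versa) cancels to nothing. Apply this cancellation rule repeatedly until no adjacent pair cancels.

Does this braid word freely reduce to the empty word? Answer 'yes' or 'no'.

Answer: yes

Derivation:
Gen 1 (s1^-1): push. Stack: [s1^-1]
Gen 2 (s2^-1): push. Stack: [s1^-1 s2^-1]
Gen 3 (s2): cancels prior s2^-1. Stack: [s1^-1]
Gen 4 (s1): cancels prior s1^-1. Stack: []
Reduced word: (empty)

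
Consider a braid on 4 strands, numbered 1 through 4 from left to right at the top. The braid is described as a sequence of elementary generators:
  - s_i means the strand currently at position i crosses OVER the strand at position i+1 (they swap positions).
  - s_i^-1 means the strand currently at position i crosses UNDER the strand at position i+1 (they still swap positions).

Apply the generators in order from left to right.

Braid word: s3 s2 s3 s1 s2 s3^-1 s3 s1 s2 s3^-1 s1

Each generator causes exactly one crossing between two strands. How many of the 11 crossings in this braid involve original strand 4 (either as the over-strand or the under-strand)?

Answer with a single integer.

Gen 1: crossing 3x4. Involves strand 4? yes. Count so far: 1
Gen 2: crossing 2x4. Involves strand 4? yes. Count so far: 2
Gen 3: crossing 2x3. Involves strand 4? no. Count so far: 2
Gen 4: crossing 1x4. Involves strand 4? yes. Count so far: 3
Gen 5: crossing 1x3. Involves strand 4? no. Count so far: 3
Gen 6: crossing 1x2. Involves strand 4? no. Count so far: 3
Gen 7: crossing 2x1. Involves strand 4? no. Count so far: 3
Gen 8: crossing 4x3. Involves strand 4? yes. Count so far: 4
Gen 9: crossing 4x1. Involves strand 4? yes. Count so far: 5
Gen 10: crossing 4x2. Involves strand 4? yes. Count so far: 6
Gen 11: crossing 3x1. Involves strand 4? no. Count so far: 6

Answer: 6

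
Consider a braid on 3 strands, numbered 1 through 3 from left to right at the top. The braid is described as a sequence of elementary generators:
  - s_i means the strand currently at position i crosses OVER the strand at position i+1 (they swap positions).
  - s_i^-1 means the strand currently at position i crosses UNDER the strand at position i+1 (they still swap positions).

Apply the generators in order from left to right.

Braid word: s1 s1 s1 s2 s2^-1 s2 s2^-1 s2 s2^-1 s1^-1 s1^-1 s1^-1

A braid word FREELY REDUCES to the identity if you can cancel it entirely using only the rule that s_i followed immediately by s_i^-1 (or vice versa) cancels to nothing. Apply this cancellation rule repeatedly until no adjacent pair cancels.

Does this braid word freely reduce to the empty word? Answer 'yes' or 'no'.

Answer: yes

Derivation:
Gen 1 (s1): push. Stack: [s1]
Gen 2 (s1): push. Stack: [s1 s1]
Gen 3 (s1): push. Stack: [s1 s1 s1]
Gen 4 (s2): push. Stack: [s1 s1 s1 s2]
Gen 5 (s2^-1): cancels prior s2. Stack: [s1 s1 s1]
Gen 6 (s2): push. Stack: [s1 s1 s1 s2]
Gen 7 (s2^-1): cancels prior s2. Stack: [s1 s1 s1]
Gen 8 (s2): push. Stack: [s1 s1 s1 s2]
Gen 9 (s2^-1): cancels prior s2. Stack: [s1 s1 s1]
Gen 10 (s1^-1): cancels prior s1. Stack: [s1 s1]
Gen 11 (s1^-1): cancels prior s1. Stack: [s1]
Gen 12 (s1^-1): cancels prior s1. Stack: []
Reduced word: (empty)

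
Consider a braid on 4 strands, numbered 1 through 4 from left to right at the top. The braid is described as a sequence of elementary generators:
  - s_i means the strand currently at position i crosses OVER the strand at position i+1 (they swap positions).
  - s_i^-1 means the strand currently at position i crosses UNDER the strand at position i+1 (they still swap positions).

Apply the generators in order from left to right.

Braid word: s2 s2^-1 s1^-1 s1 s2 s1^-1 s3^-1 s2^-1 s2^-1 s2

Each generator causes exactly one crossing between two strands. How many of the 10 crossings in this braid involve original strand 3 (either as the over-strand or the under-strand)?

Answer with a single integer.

Answer: 4

Derivation:
Gen 1: crossing 2x3. Involves strand 3? yes. Count so far: 1
Gen 2: crossing 3x2. Involves strand 3? yes. Count so far: 2
Gen 3: crossing 1x2. Involves strand 3? no. Count so far: 2
Gen 4: crossing 2x1. Involves strand 3? no. Count so far: 2
Gen 5: crossing 2x3. Involves strand 3? yes. Count so far: 3
Gen 6: crossing 1x3. Involves strand 3? yes. Count so far: 4
Gen 7: crossing 2x4. Involves strand 3? no. Count so far: 4
Gen 8: crossing 1x4. Involves strand 3? no. Count so far: 4
Gen 9: crossing 4x1. Involves strand 3? no. Count so far: 4
Gen 10: crossing 1x4. Involves strand 3? no. Count so far: 4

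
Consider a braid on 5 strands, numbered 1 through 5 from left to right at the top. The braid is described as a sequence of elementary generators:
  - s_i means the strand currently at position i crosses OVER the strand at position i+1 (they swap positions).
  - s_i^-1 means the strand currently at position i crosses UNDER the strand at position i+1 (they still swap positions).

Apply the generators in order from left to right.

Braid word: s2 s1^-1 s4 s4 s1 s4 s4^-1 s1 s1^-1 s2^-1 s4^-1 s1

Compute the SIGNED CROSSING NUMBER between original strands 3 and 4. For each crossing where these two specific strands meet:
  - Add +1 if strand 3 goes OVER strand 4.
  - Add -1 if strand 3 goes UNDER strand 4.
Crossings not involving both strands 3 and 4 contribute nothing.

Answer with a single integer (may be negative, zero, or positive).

Gen 1: crossing 2x3. Both 3&4? no. Sum: 0
Gen 2: crossing 1x3. Both 3&4? no. Sum: 0
Gen 3: crossing 4x5. Both 3&4? no. Sum: 0
Gen 4: crossing 5x4. Both 3&4? no. Sum: 0
Gen 5: crossing 3x1. Both 3&4? no. Sum: 0
Gen 6: crossing 4x5. Both 3&4? no. Sum: 0
Gen 7: crossing 5x4. Both 3&4? no. Sum: 0
Gen 8: crossing 1x3. Both 3&4? no. Sum: 0
Gen 9: crossing 3x1. Both 3&4? no. Sum: 0
Gen 10: crossing 3x2. Both 3&4? no. Sum: 0
Gen 11: crossing 4x5. Both 3&4? no. Sum: 0
Gen 12: crossing 1x2. Both 3&4? no. Sum: 0

Answer: 0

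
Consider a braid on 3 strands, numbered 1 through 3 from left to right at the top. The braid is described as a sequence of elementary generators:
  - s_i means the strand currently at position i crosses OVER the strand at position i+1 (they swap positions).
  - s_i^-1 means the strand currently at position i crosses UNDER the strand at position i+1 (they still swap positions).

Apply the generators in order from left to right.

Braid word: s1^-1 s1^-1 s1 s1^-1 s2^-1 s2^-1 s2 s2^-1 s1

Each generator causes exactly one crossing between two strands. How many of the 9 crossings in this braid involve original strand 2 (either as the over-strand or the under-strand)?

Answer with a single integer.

Answer: 9

Derivation:
Gen 1: crossing 1x2. Involves strand 2? yes. Count so far: 1
Gen 2: crossing 2x1. Involves strand 2? yes. Count so far: 2
Gen 3: crossing 1x2. Involves strand 2? yes. Count so far: 3
Gen 4: crossing 2x1. Involves strand 2? yes. Count so far: 4
Gen 5: crossing 2x3. Involves strand 2? yes. Count so far: 5
Gen 6: crossing 3x2. Involves strand 2? yes. Count so far: 6
Gen 7: crossing 2x3. Involves strand 2? yes. Count so far: 7
Gen 8: crossing 3x2. Involves strand 2? yes. Count so far: 8
Gen 9: crossing 1x2. Involves strand 2? yes. Count so far: 9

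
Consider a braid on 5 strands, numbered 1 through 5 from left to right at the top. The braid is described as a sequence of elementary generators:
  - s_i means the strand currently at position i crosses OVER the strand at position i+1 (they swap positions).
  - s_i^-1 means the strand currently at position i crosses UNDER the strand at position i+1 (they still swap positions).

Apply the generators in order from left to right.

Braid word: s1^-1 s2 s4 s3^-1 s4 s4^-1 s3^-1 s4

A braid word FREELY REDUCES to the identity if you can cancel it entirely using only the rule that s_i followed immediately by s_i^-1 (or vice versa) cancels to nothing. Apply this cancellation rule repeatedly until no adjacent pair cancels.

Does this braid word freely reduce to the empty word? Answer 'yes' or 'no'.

Gen 1 (s1^-1): push. Stack: [s1^-1]
Gen 2 (s2): push. Stack: [s1^-1 s2]
Gen 3 (s4): push. Stack: [s1^-1 s2 s4]
Gen 4 (s3^-1): push. Stack: [s1^-1 s2 s4 s3^-1]
Gen 5 (s4): push. Stack: [s1^-1 s2 s4 s3^-1 s4]
Gen 6 (s4^-1): cancels prior s4. Stack: [s1^-1 s2 s4 s3^-1]
Gen 7 (s3^-1): push. Stack: [s1^-1 s2 s4 s3^-1 s3^-1]
Gen 8 (s4): push. Stack: [s1^-1 s2 s4 s3^-1 s3^-1 s4]
Reduced word: s1^-1 s2 s4 s3^-1 s3^-1 s4

Answer: no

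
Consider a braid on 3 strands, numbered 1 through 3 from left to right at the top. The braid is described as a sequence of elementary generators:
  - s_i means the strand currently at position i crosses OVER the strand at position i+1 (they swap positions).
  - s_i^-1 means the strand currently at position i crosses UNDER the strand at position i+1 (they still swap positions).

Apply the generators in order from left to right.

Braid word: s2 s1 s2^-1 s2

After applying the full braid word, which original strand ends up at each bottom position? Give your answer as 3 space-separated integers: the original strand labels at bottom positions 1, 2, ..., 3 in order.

Answer: 3 1 2

Derivation:
Gen 1 (s2): strand 2 crosses over strand 3. Perm now: [1 3 2]
Gen 2 (s1): strand 1 crosses over strand 3. Perm now: [3 1 2]
Gen 3 (s2^-1): strand 1 crosses under strand 2. Perm now: [3 2 1]
Gen 4 (s2): strand 2 crosses over strand 1. Perm now: [3 1 2]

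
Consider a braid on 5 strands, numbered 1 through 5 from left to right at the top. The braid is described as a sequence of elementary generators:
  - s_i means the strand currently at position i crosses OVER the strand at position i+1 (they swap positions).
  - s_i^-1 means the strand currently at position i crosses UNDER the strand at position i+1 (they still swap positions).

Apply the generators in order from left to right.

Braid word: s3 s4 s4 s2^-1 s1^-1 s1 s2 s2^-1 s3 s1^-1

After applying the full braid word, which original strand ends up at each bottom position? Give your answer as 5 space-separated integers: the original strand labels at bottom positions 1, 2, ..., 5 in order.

Answer: 4 1 3 2 5

Derivation:
Gen 1 (s3): strand 3 crosses over strand 4. Perm now: [1 2 4 3 5]
Gen 2 (s4): strand 3 crosses over strand 5. Perm now: [1 2 4 5 3]
Gen 3 (s4): strand 5 crosses over strand 3. Perm now: [1 2 4 3 5]
Gen 4 (s2^-1): strand 2 crosses under strand 4. Perm now: [1 4 2 3 5]
Gen 5 (s1^-1): strand 1 crosses under strand 4. Perm now: [4 1 2 3 5]
Gen 6 (s1): strand 4 crosses over strand 1. Perm now: [1 4 2 3 5]
Gen 7 (s2): strand 4 crosses over strand 2. Perm now: [1 2 4 3 5]
Gen 8 (s2^-1): strand 2 crosses under strand 4. Perm now: [1 4 2 3 5]
Gen 9 (s3): strand 2 crosses over strand 3. Perm now: [1 4 3 2 5]
Gen 10 (s1^-1): strand 1 crosses under strand 4. Perm now: [4 1 3 2 5]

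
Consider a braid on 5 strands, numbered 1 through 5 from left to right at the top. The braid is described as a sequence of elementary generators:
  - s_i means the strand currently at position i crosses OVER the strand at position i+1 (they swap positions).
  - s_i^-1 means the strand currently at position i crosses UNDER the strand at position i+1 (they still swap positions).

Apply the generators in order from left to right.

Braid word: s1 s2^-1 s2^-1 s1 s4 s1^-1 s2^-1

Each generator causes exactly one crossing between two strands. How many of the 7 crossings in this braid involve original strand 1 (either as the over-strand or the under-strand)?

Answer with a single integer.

Answer: 6

Derivation:
Gen 1: crossing 1x2. Involves strand 1? yes. Count so far: 1
Gen 2: crossing 1x3. Involves strand 1? yes. Count so far: 2
Gen 3: crossing 3x1. Involves strand 1? yes. Count so far: 3
Gen 4: crossing 2x1. Involves strand 1? yes. Count so far: 4
Gen 5: crossing 4x5. Involves strand 1? no. Count so far: 4
Gen 6: crossing 1x2. Involves strand 1? yes. Count so far: 5
Gen 7: crossing 1x3. Involves strand 1? yes. Count so far: 6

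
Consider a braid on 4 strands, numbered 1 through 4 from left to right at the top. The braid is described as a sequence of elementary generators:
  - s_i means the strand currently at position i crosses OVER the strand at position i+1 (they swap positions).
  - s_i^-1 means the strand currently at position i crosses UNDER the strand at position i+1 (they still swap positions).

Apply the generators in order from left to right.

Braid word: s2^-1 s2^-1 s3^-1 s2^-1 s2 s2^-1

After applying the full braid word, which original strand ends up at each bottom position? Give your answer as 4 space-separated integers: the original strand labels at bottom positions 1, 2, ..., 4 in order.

Gen 1 (s2^-1): strand 2 crosses under strand 3. Perm now: [1 3 2 4]
Gen 2 (s2^-1): strand 3 crosses under strand 2. Perm now: [1 2 3 4]
Gen 3 (s3^-1): strand 3 crosses under strand 4. Perm now: [1 2 4 3]
Gen 4 (s2^-1): strand 2 crosses under strand 4. Perm now: [1 4 2 3]
Gen 5 (s2): strand 4 crosses over strand 2. Perm now: [1 2 4 3]
Gen 6 (s2^-1): strand 2 crosses under strand 4. Perm now: [1 4 2 3]

Answer: 1 4 2 3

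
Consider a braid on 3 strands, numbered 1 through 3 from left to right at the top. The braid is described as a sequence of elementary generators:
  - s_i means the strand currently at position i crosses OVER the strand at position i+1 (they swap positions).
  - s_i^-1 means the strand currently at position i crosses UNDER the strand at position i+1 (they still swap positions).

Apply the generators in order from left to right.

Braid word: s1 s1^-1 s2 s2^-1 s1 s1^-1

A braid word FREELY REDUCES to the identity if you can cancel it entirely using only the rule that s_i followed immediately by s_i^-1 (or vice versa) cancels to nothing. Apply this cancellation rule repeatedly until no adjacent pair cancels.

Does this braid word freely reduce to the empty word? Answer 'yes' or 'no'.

Answer: yes

Derivation:
Gen 1 (s1): push. Stack: [s1]
Gen 2 (s1^-1): cancels prior s1. Stack: []
Gen 3 (s2): push. Stack: [s2]
Gen 4 (s2^-1): cancels prior s2. Stack: []
Gen 5 (s1): push. Stack: [s1]
Gen 6 (s1^-1): cancels prior s1. Stack: []
Reduced word: (empty)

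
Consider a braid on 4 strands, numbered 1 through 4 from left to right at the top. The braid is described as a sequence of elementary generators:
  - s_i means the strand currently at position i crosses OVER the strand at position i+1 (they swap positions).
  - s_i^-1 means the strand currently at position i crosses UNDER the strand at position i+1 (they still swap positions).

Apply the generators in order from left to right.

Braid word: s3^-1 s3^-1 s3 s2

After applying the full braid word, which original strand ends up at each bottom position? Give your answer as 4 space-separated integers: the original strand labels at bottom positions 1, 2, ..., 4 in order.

Gen 1 (s3^-1): strand 3 crosses under strand 4. Perm now: [1 2 4 3]
Gen 2 (s3^-1): strand 4 crosses under strand 3. Perm now: [1 2 3 4]
Gen 3 (s3): strand 3 crosses over strand 4. Perm now: [1 2 4 3]
Gen 4 (s2): strand 2 crosses over strand 4. Perm now: [1 4 2 3]

Answer: 1 4 2 3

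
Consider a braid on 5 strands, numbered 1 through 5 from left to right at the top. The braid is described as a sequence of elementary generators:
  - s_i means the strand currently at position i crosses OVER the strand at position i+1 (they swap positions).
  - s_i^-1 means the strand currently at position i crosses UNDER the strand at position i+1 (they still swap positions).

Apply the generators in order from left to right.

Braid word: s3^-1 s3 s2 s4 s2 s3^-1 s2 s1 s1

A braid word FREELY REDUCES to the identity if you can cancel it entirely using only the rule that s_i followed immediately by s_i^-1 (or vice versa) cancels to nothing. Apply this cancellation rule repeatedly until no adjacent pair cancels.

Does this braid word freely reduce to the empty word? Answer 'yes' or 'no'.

Answer: no

Derivation:
Gen 1 (s3^-1): push. Stack: [s3^-1]
Gen 2 (s3): cancels prior s3^-1. Stack: []
Gen 3 (s2): push. Stack: [s2]
Gen 4 (s4): push. Stack: [s2 s4]
Gen 5 (s2): push. Stack: [s2 s4 s2]
Gen 6 (s3^-1): push. Stack: [s2 s4 s2 s3^-1]
Gen 7 (s2): push. Stack: [s2 s4 s2 s3^-1 s2]
Gen 8 (s1): push. Stack: [s2 s4 s2 s3^-1 s2 s1]
Gen 9 (s1): push. Stack: [s2 s4 s2 s3^-1 s2 s1 s1]
Reduced word: s2 s4 s2 s3^-1 s2 s1 s1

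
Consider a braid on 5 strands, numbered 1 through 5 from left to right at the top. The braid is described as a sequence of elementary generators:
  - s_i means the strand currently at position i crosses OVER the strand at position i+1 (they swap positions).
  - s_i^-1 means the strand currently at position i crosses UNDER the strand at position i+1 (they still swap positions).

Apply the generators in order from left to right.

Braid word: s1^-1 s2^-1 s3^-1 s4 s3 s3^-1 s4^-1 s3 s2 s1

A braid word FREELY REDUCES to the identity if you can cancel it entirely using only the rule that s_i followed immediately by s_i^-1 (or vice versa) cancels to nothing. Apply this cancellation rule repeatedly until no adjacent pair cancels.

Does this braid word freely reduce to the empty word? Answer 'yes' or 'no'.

Answer: yes

Derivation:
Gen 1 (s1^-1): push. Stack: [s1^-1]
Gen 2 (s2^-1): push. Stack: [s1^-1 s2^-1]
Gen 3 (s3^-1): push. Stack: [s1^-1 s2^-1 s3^-1]
Gen 4 (s4): push. Stack: [s1^-1 s2^-1 s3^-1 s4]
Gen 5 (s3): push. Stack: [s1^-1 s2^-1 s3^-1 s4 s3]
Gen 6 (s3^-1): cancels prior s3. Stack: [s1^-1 s2^-1 s3^-1 s4]
Gen 7 (s4^-1): cancels prior s4. Stack: [s1^-1 s2^-1 s3^-1]
Gen 8 (s3): cancels prior s3^-1. Stack: [s1^-1 s2^-1]
Gen 9 (s2): cancels prior s2^-1. Stack: [s1^-1]
Gen 10 (s1): cancels prior s1^-1. Stack: []
Reduced word: (empty)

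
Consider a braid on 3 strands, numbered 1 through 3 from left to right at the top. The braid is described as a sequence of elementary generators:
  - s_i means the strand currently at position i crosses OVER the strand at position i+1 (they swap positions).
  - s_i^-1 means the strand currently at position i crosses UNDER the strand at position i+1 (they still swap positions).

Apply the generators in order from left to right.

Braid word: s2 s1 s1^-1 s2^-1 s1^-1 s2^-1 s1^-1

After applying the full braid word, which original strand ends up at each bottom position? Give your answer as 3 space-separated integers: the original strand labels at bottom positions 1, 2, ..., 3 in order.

Gen 1 (s2): strand 2 crosses over strand 3. Perm now: [1 3 2]
Gen 2 (s1): strand 1 crosses over strand 3. Perm now: [3 1 2]
Gen 3 (s1^-1): strand 3 crosses under strand 1. Perm now: [1 3 2]
Gen 4 (s2^-1): strand 3 crosses under strand 2. Perm now: [1 2 3]
Gen 5 (s1^-1): strand 1 crosses under strand 2. Perm now: [2 1 3]
Gen 6 (s2^-1): strand 1 crosses under strand 3. Perm now: [2 3 1]
Gen 7 (s1^-1): strand 2 crosses under strand 3. Perm now: [3 2 1]

Answer: 3 2 1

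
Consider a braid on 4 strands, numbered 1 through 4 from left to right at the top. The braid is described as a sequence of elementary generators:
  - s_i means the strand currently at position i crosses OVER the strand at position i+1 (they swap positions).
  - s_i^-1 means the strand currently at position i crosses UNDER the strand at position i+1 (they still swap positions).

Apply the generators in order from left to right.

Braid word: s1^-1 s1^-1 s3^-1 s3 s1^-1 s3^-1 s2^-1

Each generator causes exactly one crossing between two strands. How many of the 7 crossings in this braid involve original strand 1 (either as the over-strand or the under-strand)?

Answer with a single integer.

Gen 1: crossing 1x2. Involves strand 1? yes. Count so far: 1
Gen 2: crossing 2x1. Involves strand 1? yes. Count so far: 2
Gen 3: crossing 3x4. Involves strand 1? no. Count so far: 2
Gen 4: crossing 4x3. Involves strand 1? no. Count so far: 2
Gen 5: crossing 1x2. Involves strand 1? yes. Count so far: 3
Gen 6: crossing 3x4. Involves strand 1? no. Count so far: 3
Gen 7: crossing 1x4. Involves strand 1? yes. Count so far: 4

Answer: 4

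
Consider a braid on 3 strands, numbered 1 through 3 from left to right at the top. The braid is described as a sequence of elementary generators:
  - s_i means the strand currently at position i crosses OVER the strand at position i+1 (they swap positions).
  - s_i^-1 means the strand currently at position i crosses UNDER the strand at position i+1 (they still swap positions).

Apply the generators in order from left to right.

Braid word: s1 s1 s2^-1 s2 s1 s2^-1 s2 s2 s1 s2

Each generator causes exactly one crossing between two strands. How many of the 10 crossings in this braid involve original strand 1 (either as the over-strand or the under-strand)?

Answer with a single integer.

Gen 1: crossing 1x2. Involves strand 1? yes. Count so far: 1
Gen 2: crossing 2x1. Involves strand 1? yes. Count so far: 2
Gen 3: crossing 2x3. Involves strand 1? no. Count so far: 2
Gen 4: crossing 3x2. Involves strand 1? no. Count so far: 2
Gen 5: crossing 1x2. Involves strand 1? yes. Count so far: 3
Gen 6: crossing 1x3. Involves strand 1? yes. Count so far: 4
Gen 7: crossing 3x1. Involves strand 1? yes. Count so far: 5
Gen 8: crossing 1x3. Involves strand 1? yes. Count so far: 6
Gen 9: crossing 2x3. Involves strand 1? no. Count so far: 6
Gen 10: crossing 2x1. Involves strand 1? yes. Count so far: 7

Answer: 7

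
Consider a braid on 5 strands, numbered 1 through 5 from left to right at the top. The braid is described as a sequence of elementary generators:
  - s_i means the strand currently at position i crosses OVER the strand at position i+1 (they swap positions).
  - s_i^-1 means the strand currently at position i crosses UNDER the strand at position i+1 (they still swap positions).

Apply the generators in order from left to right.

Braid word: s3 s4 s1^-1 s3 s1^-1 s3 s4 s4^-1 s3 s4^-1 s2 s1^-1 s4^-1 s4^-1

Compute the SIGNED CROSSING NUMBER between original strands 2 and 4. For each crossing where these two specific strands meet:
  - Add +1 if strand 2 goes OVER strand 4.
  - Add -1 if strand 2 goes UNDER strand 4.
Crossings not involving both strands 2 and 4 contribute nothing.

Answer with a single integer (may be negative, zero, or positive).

Answer: 0

Derivation:
Gen 1: crossing 3x4. Both 2&4? no. Sum: 0
Gen 2: crossing 3x5. Both 2&4? no. Sum: 0
Gen 3: crossing 1x2. Both 2&4? no. Sum: 0
Gen 4: crossing 4x5. Both 2&4? no. Sum: 0
Gen 5: crossing 2x1. Both 2&4? no. Sum: 0
Gen 6: crossing 5x4. Both 2&4? no. Sum: 0
Gen 7: crossing 5x3. Both 2&4? no. Sum: 0
Gen 8: crossing 3x5. Both 2&4? no. Sum: 0
Gen 9: crossing 4x5. Both 2&4? no. Sum: 0
Gen 10: crossing 4x3. Both 2&4? no. Sum: 0
Gen 11: crossing 2x5. Both 2&4? no. Sum: 0
Gen 12: crossing 1x5. Both 2&4? no. Sum: 0
Gen 13: crossing 3x4. Both 2&4? no. Sum: 0
Gen 14: crossing 4x3. Both 2&4? no. Sum: 0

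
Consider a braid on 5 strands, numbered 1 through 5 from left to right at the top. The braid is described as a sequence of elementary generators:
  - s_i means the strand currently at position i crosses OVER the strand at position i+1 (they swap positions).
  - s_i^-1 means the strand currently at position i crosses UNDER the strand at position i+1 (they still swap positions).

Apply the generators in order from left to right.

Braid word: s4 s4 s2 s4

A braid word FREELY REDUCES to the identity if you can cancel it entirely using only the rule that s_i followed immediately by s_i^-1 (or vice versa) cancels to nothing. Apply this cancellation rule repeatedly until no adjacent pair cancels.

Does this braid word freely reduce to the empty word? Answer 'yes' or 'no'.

Answer: no

Derivation:
Gen 1 (s4): push. Stack: [s4]
Gen 2 (s4): push. Stack: [s4 s4]
Gen 3 (s2): push. Stack: [s4 s4 s2]
Gen 4 (s4): push. Stack: [s4 s4 s2 s4]
Reduced word: s4 s4 s2 s4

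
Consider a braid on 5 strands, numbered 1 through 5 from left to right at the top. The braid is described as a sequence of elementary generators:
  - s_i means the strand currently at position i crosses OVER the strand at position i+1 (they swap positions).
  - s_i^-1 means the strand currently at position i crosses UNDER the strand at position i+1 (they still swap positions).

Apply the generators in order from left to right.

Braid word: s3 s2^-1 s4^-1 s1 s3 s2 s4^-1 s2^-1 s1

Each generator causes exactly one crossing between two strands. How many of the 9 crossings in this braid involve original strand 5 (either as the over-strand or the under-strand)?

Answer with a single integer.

Answer: 4

Derivation:
Gen 1: crossing 3x4. Involves strand 5? no. Count so far: 0
Gen 2: crossing 2x4. Involves strand 5? no. Count so far: 0
Gen 3: crossing 3x5. Involves strand 5? yes. Count so far: 1
Gen 4: crossing 1x4. Involves strand 5? no. Count so far: 1
Gen 5: crossing 2x5. Involves strand 5? yes. Count so far: 2
Gen 6: crossing 1x5. Involves strand 5? yes. Count so far: 3
Gen 7: crossing 2x3. Involves strand 5? no. Count so far: 3
Gen 8: crossing 5x1. Involves strand 5? yes. Count so far: 4
Gen 9: crossing 4x1. Involves strand 5? no. Count so far: 4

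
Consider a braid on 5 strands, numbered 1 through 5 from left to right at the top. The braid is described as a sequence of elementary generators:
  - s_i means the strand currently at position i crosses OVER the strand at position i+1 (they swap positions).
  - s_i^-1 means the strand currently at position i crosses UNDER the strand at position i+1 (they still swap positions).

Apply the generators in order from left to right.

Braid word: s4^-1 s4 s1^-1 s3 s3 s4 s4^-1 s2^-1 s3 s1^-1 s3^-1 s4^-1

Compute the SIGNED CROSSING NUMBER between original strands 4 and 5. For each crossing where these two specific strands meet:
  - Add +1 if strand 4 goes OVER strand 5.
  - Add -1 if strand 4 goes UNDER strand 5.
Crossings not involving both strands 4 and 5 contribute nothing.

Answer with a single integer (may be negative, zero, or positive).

Answer: -1

Derivation:
Gen 1: 4 under 5. Both 4&5? yes. Contrib: -1. Sum: -1
Gen 2: 5 over 4. Both 4&5? yes. Contrib: -1. Sum: -2
Gen 3: crossing 1x2. Both 4&5? no. Sum: -2
Gen 4: crossing 3x4. Both 4&5? no. Sum: -2
Gen 5: crossing 4x3. Both 4&5? no. Sum: -2
Gen 6: 4 over 5. Both 4&5? yes. Contrib: +1. Sum: -1
Gen 7: 5 under 4. Both 4&5? yes. Contrib: +1. Sum: 0
Gen 8: crossing 1x3. Both 4&5? no. Sum: 0
Gen 9: crossing 1x4. Both 4&5? no. Sum: 0
Gen 10: crossing 2x3. Both 4&5? no. Sum: 0
Gen 11: crossing 4x1. Both 4&5? no. Sum: 0
Gen 12: 4 under 5. Both 4&5? yes. Contrib: -1. Sum: -1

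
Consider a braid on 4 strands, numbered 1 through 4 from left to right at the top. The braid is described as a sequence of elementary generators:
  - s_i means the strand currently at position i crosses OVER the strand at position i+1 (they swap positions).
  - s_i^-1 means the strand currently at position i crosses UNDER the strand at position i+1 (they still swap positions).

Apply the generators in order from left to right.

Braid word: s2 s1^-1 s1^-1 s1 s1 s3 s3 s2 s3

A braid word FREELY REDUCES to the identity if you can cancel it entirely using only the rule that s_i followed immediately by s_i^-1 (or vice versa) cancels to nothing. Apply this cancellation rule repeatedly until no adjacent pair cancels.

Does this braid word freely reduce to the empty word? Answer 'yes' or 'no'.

Gen 1 (s2): push. Stack: [s2]
Gen 2 (s1^-1): push. Stack: [s2 s1^-1]
Gen 3 (s1^-1): push. Stack: [s2 s1^-1 s1^-1]
Gen 4 (s1): cancels prior s1^-1. Stack: [s2 s1^-1]
Gen 5 (s1): cancels prior s1^-1. Stack: [s2]
Gen 6 (s3): push. Stack: [s2 s3]
Gen 7 (s3): push. Stack: [s2 s3 s3]
Gen 8 (s2): push. Stack: [s2 s3 s3 s2]
Gen 9 (s3): push. Stack: [s2 s3 s3 s2 s3]
Reduced word: s2 s3 s3 s2 s3

Answer: no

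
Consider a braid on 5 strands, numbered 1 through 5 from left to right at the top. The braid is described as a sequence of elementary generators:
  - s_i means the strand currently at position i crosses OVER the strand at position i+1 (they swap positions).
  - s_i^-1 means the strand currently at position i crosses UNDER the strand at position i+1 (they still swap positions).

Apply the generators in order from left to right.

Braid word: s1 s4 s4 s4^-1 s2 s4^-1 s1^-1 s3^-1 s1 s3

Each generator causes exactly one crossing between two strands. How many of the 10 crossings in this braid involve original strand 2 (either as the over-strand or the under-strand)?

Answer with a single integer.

Answer: 3

Derivation:
Gen 1: crossing 1x2. Involves strand 2? yes. Count so far: 1
Gen 2: crossing 4x5. Involves strand 2? no. Count so far: 1
Gen 3: crossing 5x4. Involves strand 2? no. Count so far: 1
Gen 4: crossing 4x5. Involves strand 2? no. Count so far: 1
Gen 5: crossing 1x3. Involves strand 2? no. Count so far: 1
Gen 6: crossing 5x4. Involves strand 2? no. Count so far: 1
Gen 7: crossing 2x3. Involves strand 2? yes. Count so far: 2
Gen 8: crossing 1x4. Involves strand 2? no. Count so far: 2
Gen 9: crossing 3x2. Involves strand 2? yes. Count so far: 3
Gen 10: crossing 4x1. Involves strand 2? no. Count so far: 3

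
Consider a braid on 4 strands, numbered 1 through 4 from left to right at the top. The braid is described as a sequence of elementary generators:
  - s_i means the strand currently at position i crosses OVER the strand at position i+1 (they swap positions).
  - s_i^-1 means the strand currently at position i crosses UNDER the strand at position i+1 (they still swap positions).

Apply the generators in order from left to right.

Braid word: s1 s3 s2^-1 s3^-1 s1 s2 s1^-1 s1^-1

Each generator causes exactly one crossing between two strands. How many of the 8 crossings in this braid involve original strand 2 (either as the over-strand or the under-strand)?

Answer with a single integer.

Answer: 3

Derivation:
Gen 1: crossing 1x2. Involves strand 2? yes. Count so far: 1
Gen 2: crossing 3x4. Involves strand 2? no. Count so far: 1
Gen 3: crossing 1x4. Involves strand 2? no. Count so far: 1
Gen 4: crossing 1x3. Involves strand 2? no. Count so far: 1
Gen 5: crossing 2x4. Involves strand 2? yes. Count so far: 2
Gen 6: crossing 2x3. Involves strand 2? yes. Count so far: 3
Gen 7: crossing 4x3. Involves strand 2? no. Count so far: 3
Gen 8: crossing 3x4. Involves strand 2? no. Count so far: 3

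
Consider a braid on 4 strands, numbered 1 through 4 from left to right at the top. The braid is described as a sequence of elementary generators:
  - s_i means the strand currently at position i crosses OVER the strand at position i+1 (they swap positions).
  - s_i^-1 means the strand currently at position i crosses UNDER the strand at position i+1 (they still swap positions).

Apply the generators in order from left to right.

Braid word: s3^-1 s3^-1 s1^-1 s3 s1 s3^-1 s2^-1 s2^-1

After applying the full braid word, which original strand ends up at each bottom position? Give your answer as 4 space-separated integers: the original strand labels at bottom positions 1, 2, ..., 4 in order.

Gen 1 (s3^-1): strand 3 crosses under strand 4. Perm now: [1 2 4 3]
Gen 2 (s3^-1): strand 4 crosses under strand 3. Perm now: [1 2 3 4]
Gen 3 (s1^-1): strand 1 crosses under strand 2. Perm now: [2 1 3 4]
Gen 4 (s3): strand 3 crosses over strand 4. Perm now: [2 1 4 3]
Gen 5 (s1): strand 2 crosses over strand 1. Perm now: [1 2 4 3]
Gen 6 (s3^-1): strand 4 crosses under strand 3. Perm now: [1 2 3 4]
Gen 7 (s2^-1): strand 2 crosses under strand 3. Perm now: [1 3 2 4]
Gen 8 (s2^-1): strand 3 crosses under strand 2. Perm now: [1 2 3 4]

Answer: 1 2 3 4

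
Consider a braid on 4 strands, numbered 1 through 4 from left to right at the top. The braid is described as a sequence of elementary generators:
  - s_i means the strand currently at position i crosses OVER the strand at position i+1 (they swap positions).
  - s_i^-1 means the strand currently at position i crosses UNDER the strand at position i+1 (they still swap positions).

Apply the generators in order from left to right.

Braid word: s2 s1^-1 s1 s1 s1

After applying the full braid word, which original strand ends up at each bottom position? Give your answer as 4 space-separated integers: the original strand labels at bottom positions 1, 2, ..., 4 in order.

Answer: 1 3 2 4

Derivation:
Gen 1 (s2): strand 2 crosses over strand 3. Perm now: [1 3 2 4]
Gen 2 (s1^-1): strand 1 crosses under strand 3. Perm now: [3 1 2 4]
Gen 3 (s1): strand 3 crosses over strand 1. Perm now: [1 3 2 4]
Gen 4 (s1): strand 1 crosses over strand 3. Perm now: [3 1 2 4]
Gen 5 (s1): strand 3 crosses over strand 1. Perm now: [1 3 2 4]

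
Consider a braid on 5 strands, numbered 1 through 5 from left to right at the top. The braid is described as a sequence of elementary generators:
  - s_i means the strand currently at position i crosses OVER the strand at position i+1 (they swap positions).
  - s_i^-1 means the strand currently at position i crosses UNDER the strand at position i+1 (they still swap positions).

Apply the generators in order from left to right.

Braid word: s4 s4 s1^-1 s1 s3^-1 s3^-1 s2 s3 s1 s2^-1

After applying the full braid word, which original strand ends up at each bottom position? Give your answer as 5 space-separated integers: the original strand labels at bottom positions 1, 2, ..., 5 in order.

Gen 1 (s4): strand 4 crosses over strand 5. Perm now: [1 2 3 5 4]
Gen 2 (s4): strand 5 crosses over strand 4. Perm now: [1 2 3 4 5]
Gen 3 (s1^-1): strand 1 crosses under strand 2. Perm now: [2 1 3 4 5]
Gen 4 (s1): strand 2 crosses over strand 1. Perm now: [1 2 3 4 5]
Gen 5 (s3^-1): strand 3 crosses under strand 4. Perm now: [1 2 4 3 5]
Gen 6 (s3^-1): strand 4 crosses under strand 3. Perm now: [1 2 3 4 5]
Gen 7 (s2): strand 2 crosses over strand 3. Perm now: [1 3 2 4 5]
Gen 8 (s3): strand 2 crosses over strand 4. Perm now: [1 3 4 2 5]
Gen 9 (s1): strand 1 crosses over strand 3. Perm now: [3 1 4 2 5]
Gen 10 (s2^-1): strand 1 crosses under strand 4. Perm now: [3 4 1 2 5]

Answer: 3 4 1 2 5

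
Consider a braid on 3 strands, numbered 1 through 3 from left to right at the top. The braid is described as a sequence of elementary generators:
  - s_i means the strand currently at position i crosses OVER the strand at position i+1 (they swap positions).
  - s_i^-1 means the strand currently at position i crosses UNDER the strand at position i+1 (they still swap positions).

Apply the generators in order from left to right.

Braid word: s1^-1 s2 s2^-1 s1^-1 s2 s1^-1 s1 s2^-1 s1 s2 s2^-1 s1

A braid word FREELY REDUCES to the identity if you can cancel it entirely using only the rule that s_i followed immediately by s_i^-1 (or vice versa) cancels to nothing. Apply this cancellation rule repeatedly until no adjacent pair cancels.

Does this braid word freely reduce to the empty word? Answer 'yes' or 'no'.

Answer: yes

Derivation:
Gen 1 (s1^-1): push. Stack: [s1^-1]
Gen 2 (s2): push. Stack: [s1^-1 s2]
Gen 3 (s2^-1): cancels prior s2. Stack: [s1^-1]
Gen 4 (s1^-1): push. Stack: [s1^-1 s1^-1]
Gen 5 (s2): push. Stack: [s1^-1 s1^-1 s2]
Gen 6 (s1^-1): push. Stack: [s1^-1 s1^-1 s2 s1^-1]
Gen 7 (s1): cancels prior s1^-1. Stack: [s1^-1 s1^-1 s2]
Gen 8 (s2^-1): cancels prior s2. Stack: [s1^-1 s1^-1]
Gen 9 (s1): cancels prior s1^-1. Stack: [s1^-1]
Gen 10 (s2): push. Stack: [s1^-1 s2]
Gen 11 (s2^-1): cancels prior s2. Stack: [s1^-1]
Gen 12 (s1): cancels prior s1^-1. Stack: []
Reduced word: (empty)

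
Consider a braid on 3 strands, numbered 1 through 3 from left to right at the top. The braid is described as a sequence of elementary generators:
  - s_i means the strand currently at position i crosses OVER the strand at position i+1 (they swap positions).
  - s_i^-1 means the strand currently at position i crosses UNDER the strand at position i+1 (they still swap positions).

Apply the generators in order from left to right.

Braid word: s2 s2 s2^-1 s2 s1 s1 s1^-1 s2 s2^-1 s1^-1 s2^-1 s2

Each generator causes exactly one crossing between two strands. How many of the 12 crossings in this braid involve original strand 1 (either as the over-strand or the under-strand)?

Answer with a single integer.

Gen 1: crossing 2x3. Involves strand 1? no. Count so far: 0
Gen 2: crossing 3x2. Involves strand 1? no. Count so far: 0
Gen 3: crossing 2x3. Involves strand 1? no. Count so far: 0
Gen 4: crossing 3x2. Involves strand 1? no. Count so far: 0
Gen 5: crossing 1x2. Involves strand 1? yes. Count so far: 1
Gen 6: crossing 2x1. Involves strand 1? yes. Count so far: 2
Gen 7: crossing 1x2. Involves strand 1? yes. Count so far: 3
Gen 8: crossing 1x3. Involves strand 1? yes. Count so far: 4
Gen 9: crossing 3x1. Involves strand 1? yes. Count so far: 5
Gen 10: crossing 2x1. Involves strand 1? yes. Count so far: 6
Gen 11: crossing 2x3. Involves strand 1? no. Count so far: 6
Gen 12: crossing 3x2. Involves strand 1? no. Count so far: 6

Answer: 6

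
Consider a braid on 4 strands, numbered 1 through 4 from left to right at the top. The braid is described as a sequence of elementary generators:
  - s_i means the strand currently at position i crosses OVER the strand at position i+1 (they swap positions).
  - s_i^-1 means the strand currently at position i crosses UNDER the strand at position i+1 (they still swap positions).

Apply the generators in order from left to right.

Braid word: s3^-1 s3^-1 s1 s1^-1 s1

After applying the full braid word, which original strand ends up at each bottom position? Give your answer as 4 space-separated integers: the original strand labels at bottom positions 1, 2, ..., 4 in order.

Answer: 2 1 3 4

Derivation:
Gen 1 (s3^-1): strand 3 crosses under strand 4. Perm now: [1 2 4 3]
Gen 2 (s3^-1): strand 4 crosses under strand 3. Perm now: [1 2 3 4]
Gen 3 (s1): strand 1 crosses over strand 2. Perm now: [2 1 3 4]
Gen 4 (s1^-1): strand 2 crosses under strand 1. Perm now: [1 2 3 4]
Gen 5 (s1): strand 1 crosses over strand 2. Perm now: [2 1 3 4]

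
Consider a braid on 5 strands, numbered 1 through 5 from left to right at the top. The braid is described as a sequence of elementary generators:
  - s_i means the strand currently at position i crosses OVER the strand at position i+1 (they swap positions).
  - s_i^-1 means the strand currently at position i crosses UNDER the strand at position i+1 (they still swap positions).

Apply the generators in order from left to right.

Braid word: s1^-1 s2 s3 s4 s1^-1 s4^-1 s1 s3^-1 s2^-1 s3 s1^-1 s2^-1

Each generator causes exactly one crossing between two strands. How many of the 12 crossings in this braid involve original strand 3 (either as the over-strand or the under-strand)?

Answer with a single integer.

Answer: 5

Derivation:
Gen 1: crossing 1x2. Involves strand 3? no. Count so far: 0
Gen 2: crossing 1x3. Involves strand 3? yes. Count so far: 1
Gen 3: crossing 1x4. Involves strand 3? no. Count so far: 1
Gen 4: crossing 1x5. Involves strand 3? no. Count so far: 1
Gen 5: crossing 2x3. Involves strand 3? yes. Count so far: 2
Gen 6: crossing 5x1. Involves strand 3? no. Count so far: 2
Gen 7: crossing 3x2. Involves strand 3? yes. Count so far: 3
Gen 8: crossing 4x1. Involves strand 3? no. Count so far: 3
Gen 9: crossing 3x1. Involves strand 3? yes. Count so far: 4
Gen 10: crossing 3x4. Involves strand 3? yes. Count so far: 5
Gen 11: crossing 2x1. Involves strand 3? no. Count so far: 5
Gen 12: crossing 2x4. Involves strand 3? no. Count so far: 5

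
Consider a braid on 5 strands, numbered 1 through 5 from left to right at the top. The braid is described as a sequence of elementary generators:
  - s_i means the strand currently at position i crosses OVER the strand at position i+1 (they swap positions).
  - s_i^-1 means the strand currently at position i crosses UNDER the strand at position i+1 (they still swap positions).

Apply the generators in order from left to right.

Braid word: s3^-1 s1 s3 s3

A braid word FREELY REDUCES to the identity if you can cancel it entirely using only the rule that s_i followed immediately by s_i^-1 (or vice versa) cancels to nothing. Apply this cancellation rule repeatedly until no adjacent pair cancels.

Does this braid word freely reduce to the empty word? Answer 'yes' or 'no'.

Gen 1 (s3^-1): push. Stack: [s3^-1]
Gen 2 (s1): push. Stack: [s3^-1 s1]
Gen 3 (s3): push. Stack: [s3^-1 s1 s3]
Gen 4 (s3): push. Stack: [s3^-1 s1 s3 s3]
Reduced word: s3^-1 s1 s3 s3

Answer: no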